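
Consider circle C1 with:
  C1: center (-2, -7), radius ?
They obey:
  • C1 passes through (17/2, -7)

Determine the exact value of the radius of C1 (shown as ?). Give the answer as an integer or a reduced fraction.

1. [C1∋P]  r_C1² − 441/4 = 0  ⇒  r_C1 = 21/2 (r>0 drops 1)

21/2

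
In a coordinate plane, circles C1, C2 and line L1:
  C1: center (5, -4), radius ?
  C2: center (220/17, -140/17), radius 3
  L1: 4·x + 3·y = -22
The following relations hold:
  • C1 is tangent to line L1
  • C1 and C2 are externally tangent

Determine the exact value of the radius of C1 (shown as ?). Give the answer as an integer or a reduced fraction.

6

1. [C1‖L1]  r_C1² − 36 = 0  ⇒  r_C1 = 6 (r>0 drops 1)
2. [ext C1·C2]  r_C1² + 6r_C1 − 72 = 0  ⇒  r_C1 = 6 (r>0 drops 1)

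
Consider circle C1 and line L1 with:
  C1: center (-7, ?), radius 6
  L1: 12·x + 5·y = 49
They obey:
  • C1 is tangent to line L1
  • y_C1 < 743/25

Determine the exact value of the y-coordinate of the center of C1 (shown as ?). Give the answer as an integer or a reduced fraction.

1. [C1‖L1]  y_C1² − (266/5)y_C1 + 2321/5 = 0  ⇒  y_C1 = 11 or 211/5
2. given y_C1 < 743/25: keep 11

11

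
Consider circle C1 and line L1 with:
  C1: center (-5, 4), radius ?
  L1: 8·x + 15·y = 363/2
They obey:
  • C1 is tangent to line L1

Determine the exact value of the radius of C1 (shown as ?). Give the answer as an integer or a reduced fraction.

19/2

1. [C1‖L1]  r_C1² − 361/4 = 0  ⇒  r_C1 = 19/2 (r>0 drops 1)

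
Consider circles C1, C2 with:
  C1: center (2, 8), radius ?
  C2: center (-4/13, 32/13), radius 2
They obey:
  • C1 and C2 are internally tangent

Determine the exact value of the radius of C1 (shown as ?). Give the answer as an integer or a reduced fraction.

8

1. [int C1,C2]  r_C1² − 4r_C1 − 32 = 0  ⇒  r_C1 = 8 (r>0 drops 1)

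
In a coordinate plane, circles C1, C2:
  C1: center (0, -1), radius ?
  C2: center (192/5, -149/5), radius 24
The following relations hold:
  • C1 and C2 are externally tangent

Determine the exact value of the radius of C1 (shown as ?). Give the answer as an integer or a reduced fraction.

1. [ext C1·C2]  r_C1² + 48r_C1 − 1728 = 0  ⇒  r_C1 = 24 (r>0 drops 1)

24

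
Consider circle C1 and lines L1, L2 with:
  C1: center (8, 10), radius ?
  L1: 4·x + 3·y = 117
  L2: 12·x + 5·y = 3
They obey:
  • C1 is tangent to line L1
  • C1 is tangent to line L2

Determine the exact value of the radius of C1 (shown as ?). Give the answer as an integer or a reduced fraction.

1. [C1‖L1]  r_C1² − 121 = 0  ⇒  r_C1 = 11 (r>0 drops 1)
2. [C1‖L2]  r_C1² − 121 = 0  ⇒  r_C1 = 11 (r>0 drops 1)

11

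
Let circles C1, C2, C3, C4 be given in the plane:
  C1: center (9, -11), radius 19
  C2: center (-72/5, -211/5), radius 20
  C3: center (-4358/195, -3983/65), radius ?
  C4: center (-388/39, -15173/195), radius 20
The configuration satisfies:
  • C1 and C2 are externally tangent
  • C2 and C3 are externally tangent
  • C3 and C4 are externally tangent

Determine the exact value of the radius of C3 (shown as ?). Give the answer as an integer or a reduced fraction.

1. [ext C2·C3]  r_C3² + 40r_C3 − 244/9 = 0  ⇒  r_C3 = 2/3 (r>0 drops 1)
2. [ext C3·C4]  r_C3² + 40r_C3 − 244/9 = 0  ⇒  r_C3 = 2/3 (r>0 drops 1)

2/3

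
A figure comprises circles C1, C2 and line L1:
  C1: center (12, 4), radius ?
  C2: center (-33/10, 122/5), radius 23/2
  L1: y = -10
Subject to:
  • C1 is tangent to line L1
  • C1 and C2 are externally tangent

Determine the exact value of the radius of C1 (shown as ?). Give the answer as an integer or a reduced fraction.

1. [C1‖L1]  r_C1² − 196 = 0  ⇒  r_C1 = 14 (r>0 drops 1)
2. [ext C1·C2]  r_C1² + 23r_C1 − 518 = 0  ⇒  r_C1 = 14 (r>0 drops 1)

14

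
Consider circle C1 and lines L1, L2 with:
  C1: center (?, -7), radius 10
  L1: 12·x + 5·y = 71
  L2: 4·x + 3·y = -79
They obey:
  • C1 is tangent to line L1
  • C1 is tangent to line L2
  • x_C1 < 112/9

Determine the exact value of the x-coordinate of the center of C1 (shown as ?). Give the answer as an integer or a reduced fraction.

1. [C1‖L1]  x_C1² − (53/3)x_C1 − 118/3 = 0  ⇒  x_C1 = -2 or 59/3
2. [C1‖L2]  x_C1² + 29x_C1 + 54 = 0  ⇒  x_C1 = -27 or -2

-2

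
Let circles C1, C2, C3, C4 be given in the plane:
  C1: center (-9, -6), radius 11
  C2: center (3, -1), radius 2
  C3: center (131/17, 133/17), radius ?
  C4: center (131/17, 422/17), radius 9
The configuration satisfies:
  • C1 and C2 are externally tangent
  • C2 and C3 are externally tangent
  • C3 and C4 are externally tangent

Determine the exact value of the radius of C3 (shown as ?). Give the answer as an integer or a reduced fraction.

1. [ext C2·C3]  r_C3² + 4r_C3 − 96 = 0  ⇒  r_C3 = 8 (r>0 drops 1)
2. [ext C3·C4]  r_C3² + 18r_C3 − 208 = 0  ⇒  r_C3 = 8 (r>0 drops 1)

8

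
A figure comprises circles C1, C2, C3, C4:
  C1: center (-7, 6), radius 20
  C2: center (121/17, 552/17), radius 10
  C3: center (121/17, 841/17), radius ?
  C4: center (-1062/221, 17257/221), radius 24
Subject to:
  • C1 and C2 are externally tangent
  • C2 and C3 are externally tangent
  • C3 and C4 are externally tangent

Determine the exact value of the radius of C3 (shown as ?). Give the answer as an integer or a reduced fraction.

7

1. [ext C2·C3]  r_C3² + 20r_C3 − 189 = 0  ⇒  r_C3 = 7 (r>0 drops 1)
2. [ext C3·C4]  r_C3² + 48r_C3 − 385 = 0  ⇒  r_C3 = 7 (r>0 drops 1)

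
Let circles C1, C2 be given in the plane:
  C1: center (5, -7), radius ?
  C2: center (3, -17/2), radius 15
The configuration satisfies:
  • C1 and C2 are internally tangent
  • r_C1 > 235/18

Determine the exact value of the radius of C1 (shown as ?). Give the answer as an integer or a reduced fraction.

35/2

1. [int C1,C2]  r_C1² − 30r_C1 + 875/4 = 0  ⇒  r_C1 = 25/2 or 35/2
2. given r_C1 > 235/18: keep 35/2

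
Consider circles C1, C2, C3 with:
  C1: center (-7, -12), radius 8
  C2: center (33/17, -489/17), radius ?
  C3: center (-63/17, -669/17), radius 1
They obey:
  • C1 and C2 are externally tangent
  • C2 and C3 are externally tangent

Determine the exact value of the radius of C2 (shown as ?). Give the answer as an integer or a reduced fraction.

1. [ext C1·C2]  r_C2² + 16r_C2 − 297 = 0  ⇒  r_C2 = 11 (r>0 drops 1)
2. [ext C2·C3]  r_C2² + 2r_C2 − 143 = 0  ⇒  r_C2 = 11 (r>0 drops 1)

11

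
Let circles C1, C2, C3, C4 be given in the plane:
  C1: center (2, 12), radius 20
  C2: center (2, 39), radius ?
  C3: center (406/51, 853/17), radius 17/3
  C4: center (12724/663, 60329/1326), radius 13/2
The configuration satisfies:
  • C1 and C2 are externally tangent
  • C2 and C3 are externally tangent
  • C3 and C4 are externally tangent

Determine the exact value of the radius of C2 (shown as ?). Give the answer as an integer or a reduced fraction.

1. [ext C1·C2]  r_C2² + 40r_C2 − 329 = 0  ⇒  r_C2 = 7 (r>0 drops 1)
2. [ext C2·C3]  r_C2² + (34/3)r_C2 − 385/3 = 0  ⇒  r_C2 = 7 (r>0 drops 1)

7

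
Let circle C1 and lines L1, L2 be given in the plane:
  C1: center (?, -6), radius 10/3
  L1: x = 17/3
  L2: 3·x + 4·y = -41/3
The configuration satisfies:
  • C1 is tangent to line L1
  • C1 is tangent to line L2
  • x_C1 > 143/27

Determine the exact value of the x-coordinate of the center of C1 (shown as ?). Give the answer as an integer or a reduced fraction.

9

1. [C1‖L1]  x_C1² − (34/3)x_C1 + 21 = 0  ⇒  x_C1 = 7/3 or 9
2. [C1‖L2]  x_C1² − (62/9)x_C1 − 19 = 0  ⇒  x_C1 = -19/9 or 9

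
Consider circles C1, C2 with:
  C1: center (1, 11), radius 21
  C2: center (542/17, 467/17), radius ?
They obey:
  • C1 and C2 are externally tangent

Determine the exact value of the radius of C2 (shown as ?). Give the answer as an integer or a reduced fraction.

14

1. [ext C1·C2]  r_C2² + 42r_C2 − 784 = 0  ⇒  r_C2 = 14 (r>0 drops 1)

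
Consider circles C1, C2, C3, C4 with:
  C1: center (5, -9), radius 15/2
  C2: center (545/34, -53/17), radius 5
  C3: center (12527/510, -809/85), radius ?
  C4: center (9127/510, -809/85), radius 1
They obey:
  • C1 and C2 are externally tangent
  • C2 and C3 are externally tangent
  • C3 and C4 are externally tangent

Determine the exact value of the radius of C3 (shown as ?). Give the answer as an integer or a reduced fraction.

17/3

1. [ext C2·C3]  r_C3² + 10r_C3 − 799/9 = 0  ⇒  r_C3 = 17/3 (r>0 drops 1)
2. [ext C3·C4]  r_C3² + 2r_C3 − 391/9 = 0  ⇒  r_C3 = 17/3 (r>0 drops 1)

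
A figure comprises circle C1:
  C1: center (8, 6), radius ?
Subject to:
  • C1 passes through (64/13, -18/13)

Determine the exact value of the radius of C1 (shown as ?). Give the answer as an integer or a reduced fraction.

8

1. [C1∋P]  r_C1² − 64 = 0  ⇒  r_C1 = 8 (r>0 drops 1)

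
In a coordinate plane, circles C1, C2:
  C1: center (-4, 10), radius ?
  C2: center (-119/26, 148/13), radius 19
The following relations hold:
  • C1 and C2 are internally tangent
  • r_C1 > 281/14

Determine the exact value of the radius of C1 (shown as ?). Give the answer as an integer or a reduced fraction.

1. [int C1,C2]  r_C1² − 38r_C1 + 1435/4 = 0  ⇒  r_C1 = 35/2 or 41/2
2. given r_C1 > 281/14: keep 41/2

41/2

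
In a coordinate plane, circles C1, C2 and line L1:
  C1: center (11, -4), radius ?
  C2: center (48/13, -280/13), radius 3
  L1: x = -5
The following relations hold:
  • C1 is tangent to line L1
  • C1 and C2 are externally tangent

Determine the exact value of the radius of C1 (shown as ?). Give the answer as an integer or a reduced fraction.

16

1. [C1‖L1]  r_C1² − 256 = 0  ⇒  r_C1 = 16 (r>0 drops 1)
2. [ext C1·C2]  r_C1² + 6r_C1 − 352 = 0  ⇒  r_C1 = 16 (r>0 drops 1)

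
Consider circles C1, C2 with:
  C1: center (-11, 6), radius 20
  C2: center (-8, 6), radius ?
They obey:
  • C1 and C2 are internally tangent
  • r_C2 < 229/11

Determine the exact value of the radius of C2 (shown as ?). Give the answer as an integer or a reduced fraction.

1. [int C1,C2]  r_C2² − 40r_C2 + 391 = 0  ⇒  r_C2 = 17 or 23
2. given r_C2 < 229/11: keep 17

17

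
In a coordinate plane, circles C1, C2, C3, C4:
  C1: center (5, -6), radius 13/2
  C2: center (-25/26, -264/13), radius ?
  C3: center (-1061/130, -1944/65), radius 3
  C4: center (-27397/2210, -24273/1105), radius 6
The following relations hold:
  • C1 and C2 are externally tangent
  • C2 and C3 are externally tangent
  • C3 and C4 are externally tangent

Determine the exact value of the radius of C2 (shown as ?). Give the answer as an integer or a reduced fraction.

1. [ext C1·C2]  r_C2² + 13r_C2 − 198 = 0  ⇒  r_C2 = 9 (r>0 drops 1)
2. [ext C2·C3]  r_C2² + 6r_C2 − 135 = 0  ⇒  r_C2 = 9 (r>0 drops 1)

9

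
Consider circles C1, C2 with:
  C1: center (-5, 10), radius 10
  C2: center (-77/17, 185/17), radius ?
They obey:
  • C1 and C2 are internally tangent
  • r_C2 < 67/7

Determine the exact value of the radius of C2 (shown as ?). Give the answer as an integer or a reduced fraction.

9

1. [int C1,C2]  r_C2² − 20r_C2 + 99 = 0  ⇒  r_C2 = 9 or 11
2. given r_C2 < 67/7: keep 9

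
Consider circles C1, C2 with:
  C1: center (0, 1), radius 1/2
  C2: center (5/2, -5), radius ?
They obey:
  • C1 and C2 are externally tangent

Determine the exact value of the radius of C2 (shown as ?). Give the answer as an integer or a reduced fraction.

6

1. [ext C1·C2]  r_C2² + 1r_C2 − 42 = 0  ⇒  r_C2 = 6 (r>0 drops 1)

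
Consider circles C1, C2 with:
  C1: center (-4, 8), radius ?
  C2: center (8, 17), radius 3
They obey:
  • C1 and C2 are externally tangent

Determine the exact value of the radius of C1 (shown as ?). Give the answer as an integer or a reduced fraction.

12

1. [ext C1·C2]  r_C1² + 6r_C1 − 216 = 0  ⇒  r_C1 = 12 (r>0 drops 1)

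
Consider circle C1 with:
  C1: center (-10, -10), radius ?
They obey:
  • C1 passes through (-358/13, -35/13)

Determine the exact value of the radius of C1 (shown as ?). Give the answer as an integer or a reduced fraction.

1. [C1∋P]  r_C1² − 361 = 0  ⇒  r_C1 = 19 (r>0 drops 1)

19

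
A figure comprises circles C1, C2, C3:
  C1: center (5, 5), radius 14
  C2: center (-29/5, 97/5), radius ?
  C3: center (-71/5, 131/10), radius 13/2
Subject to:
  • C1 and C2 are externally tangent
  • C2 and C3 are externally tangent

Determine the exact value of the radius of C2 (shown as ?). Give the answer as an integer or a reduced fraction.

1. [ext C1·C2]  r_C2² + 28r_C2 − 128 = 0  ⇒  r_C2 = 4 (r>0 drops 1)
2. [ext C2·C3]  r_C2² + 13r_C2 − 68 = 0  ⇒  r_C2 = 4 (r>0 drops 1)

4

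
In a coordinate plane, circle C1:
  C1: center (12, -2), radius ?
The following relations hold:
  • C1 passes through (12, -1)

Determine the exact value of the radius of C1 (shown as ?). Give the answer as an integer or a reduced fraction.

1. [C1∋P]  r_C1² − 1 = 0  ⇒  r_C1 = 1 (r>0 drops 1)

1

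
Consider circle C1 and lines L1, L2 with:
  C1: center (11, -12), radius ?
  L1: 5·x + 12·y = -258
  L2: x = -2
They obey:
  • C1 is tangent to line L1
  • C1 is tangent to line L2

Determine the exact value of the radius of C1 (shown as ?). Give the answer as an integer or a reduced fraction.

13

1. [C1‖L1]  r_C1² − 169 = 0  ⇒  r_C1 = 13 (r>0 drops 1)
2. [C1‖L2]  r_C1² − 169 = 0  ⇒  r_C1 = 13 (r>0 drops 1)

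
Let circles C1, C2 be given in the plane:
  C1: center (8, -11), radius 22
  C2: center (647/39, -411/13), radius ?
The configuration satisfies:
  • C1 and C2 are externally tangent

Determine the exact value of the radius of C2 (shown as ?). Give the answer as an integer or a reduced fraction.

1. [ext C1·C2]  r_C2² + 44r_C2 − 133/9 = 0  ⇒  r_C2 = 1/3 (r>0 drops 1)

1/3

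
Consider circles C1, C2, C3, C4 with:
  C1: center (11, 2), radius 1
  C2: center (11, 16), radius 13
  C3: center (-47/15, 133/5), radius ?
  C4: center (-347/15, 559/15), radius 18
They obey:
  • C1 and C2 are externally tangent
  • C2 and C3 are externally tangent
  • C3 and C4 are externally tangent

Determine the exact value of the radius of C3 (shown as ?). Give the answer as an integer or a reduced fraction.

14/3

1. [ext C2·C3]  r_C3² + 26r_C3 − 1288/9 = 0  ⇒  r_C3 = 14/3 (r>0 drops 1)
2. [ext C3·C4]  r_C3² + 36r_C3 − 1708/9 = 0  ⇒  r_C3 = 14/3 (r>0 drops 1)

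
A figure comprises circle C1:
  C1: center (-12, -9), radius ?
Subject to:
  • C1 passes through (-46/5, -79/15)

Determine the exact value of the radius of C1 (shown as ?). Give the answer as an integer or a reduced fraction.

1. [C1∋P]  r_C1² − 196/9 = 0  ⇒  r_C1 = 14/3 (r>0 drops 1)

14/3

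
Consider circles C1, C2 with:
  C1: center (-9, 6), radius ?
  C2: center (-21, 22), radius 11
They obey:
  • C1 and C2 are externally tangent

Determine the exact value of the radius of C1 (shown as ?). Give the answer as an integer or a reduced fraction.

9

1. [ext C1·C2]  r_C1² + 22r_C1 − 279 = 0  ⇒  r_C1 = 9 (r>0 drops 1)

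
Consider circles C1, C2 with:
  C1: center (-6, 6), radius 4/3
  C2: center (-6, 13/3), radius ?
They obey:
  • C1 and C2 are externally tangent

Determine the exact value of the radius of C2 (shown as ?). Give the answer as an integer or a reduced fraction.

1/3

1. [ext C1·C2]  r_C2² + (8/3)r_C2 − 1 = 0  ⇒  r_C2 = 1/3 (r>0 drops 1)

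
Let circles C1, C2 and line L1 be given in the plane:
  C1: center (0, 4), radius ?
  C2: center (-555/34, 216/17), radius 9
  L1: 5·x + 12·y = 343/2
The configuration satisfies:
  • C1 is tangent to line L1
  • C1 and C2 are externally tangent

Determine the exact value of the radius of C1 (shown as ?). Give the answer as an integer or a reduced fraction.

1. [C1‖L1]  r_C1² − 361/4 = 0  ⇒  r_C1 = 19/2 (r>0 drops 1)
2. [ext C1·C2]  r_C1² + 18r_C1 − 1045/4 = 0  ⇒  r_C1 = 19/2 (r>0 drops 1)

19/2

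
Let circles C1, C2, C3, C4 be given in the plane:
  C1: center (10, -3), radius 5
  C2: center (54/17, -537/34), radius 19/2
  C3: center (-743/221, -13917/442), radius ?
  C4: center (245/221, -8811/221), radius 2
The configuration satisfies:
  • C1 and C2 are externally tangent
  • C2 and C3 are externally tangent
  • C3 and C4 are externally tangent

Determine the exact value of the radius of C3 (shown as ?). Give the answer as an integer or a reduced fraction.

15/2

1. [ext C2·C3]  r_C3² + 19r_C3 − 795/4 = 0  ⇒  r_C3 = 15/2 (r>0 drops 1)
2. [ext C3·C4]  r_C3² + 4r_C3 − 345/4 = 0  ⇒  r_C3 = 15/2 (r>0 drops 1)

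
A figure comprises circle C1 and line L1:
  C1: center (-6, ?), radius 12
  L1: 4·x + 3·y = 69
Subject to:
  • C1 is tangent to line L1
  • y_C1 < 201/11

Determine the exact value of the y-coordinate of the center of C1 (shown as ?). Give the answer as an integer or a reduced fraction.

1. [C1‖L1]  y_C1² − 62y_C1 + 561 = 0  ⇒  y_C1 = 11 or 51
2. given y_C1 < 201/11: keep 11

11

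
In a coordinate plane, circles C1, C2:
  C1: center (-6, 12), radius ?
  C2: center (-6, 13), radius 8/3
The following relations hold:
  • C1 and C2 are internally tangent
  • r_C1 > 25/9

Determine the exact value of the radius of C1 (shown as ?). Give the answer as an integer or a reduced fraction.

11/3

1. [int C1,C2]  r_C1² − (16/3)r_C1 + 55/9 = 0  ⇒  r_C1 = 5/3 or 11/3
2. given r_C1 > 25/9: keep 11/3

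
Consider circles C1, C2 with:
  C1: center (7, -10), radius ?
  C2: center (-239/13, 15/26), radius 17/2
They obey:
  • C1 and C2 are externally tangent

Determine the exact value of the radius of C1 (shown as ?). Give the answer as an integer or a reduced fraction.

19

1. [ext C1·C2]  r_C1² + 17r_C1 − 684 = 0  ⇒  r_C1 = 19 (r>0 drops 1)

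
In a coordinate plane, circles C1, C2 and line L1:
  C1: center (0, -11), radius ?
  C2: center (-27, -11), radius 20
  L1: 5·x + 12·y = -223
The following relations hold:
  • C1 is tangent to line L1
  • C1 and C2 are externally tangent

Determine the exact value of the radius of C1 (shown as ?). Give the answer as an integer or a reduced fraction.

7

1. [C1‖L1]  r_C1² − 49 = 0  ⇒  r_C1 = 7 (r>0 drops 1)
2. [ext C1·C2]  r_C1² + 40r_C1 − 329 = 0  ⇒  r_C1 = 7 (r>0 drops 1)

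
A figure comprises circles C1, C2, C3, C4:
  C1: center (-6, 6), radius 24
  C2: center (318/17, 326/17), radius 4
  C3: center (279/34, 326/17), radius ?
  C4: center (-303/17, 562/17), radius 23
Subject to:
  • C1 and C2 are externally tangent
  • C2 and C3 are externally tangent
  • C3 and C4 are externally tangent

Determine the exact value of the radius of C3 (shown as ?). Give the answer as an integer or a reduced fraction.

13/2

1. [ext C2·C3]  r_C3² + 8r_C3 − 377/4 = 0  ⇒  r_C3 = 13/2 (r>0 drops 1)
2. [ext C3·C4]  r_C3² + 46r_C3 − 1365/4 = 0  ⇒  r_C3 = 13/2 (r>0 drops 1)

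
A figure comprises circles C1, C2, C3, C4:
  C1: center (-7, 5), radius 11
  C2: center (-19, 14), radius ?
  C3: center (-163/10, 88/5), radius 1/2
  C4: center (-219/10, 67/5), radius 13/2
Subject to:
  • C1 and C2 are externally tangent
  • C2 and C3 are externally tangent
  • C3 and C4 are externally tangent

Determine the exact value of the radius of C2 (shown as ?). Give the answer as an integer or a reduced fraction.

4

1. [ext C1·C2]  r_C2² + 22r_C2 − 104 = 0  ⇒  r_C2 = 4 (r>0 drops 1)
2. [ext C2·C3]  r_C2² + 1r_C2 − 20 = 0  ⇒  r_C2 = 4 (r>0 drops 1)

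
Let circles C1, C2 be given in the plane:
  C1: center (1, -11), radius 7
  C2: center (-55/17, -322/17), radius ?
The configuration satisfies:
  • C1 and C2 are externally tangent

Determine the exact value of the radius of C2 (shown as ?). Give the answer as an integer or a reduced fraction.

2

1. [ext C1·C2]  r_C2² + 14r_C2 − 32 = 0  ⇒  r_C2 = 2 (r>0 drops 1)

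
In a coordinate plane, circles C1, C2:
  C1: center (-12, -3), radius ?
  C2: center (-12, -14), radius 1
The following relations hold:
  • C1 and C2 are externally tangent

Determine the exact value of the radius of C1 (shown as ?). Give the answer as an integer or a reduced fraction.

1. [ext C1·C2]  r_C1² + 2r_C1 − 120 = 0  ⇒  r_C1 = 10 (r>0 drops 1)

10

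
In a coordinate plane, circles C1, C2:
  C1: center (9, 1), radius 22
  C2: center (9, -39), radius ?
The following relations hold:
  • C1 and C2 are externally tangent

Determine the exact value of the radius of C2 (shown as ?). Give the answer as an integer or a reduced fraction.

18

1. [ext C1·C2]  r_C2² + 44r_C2 − 1116 = 0  ⇒  r_C2 = 18 (r>0 drops 1)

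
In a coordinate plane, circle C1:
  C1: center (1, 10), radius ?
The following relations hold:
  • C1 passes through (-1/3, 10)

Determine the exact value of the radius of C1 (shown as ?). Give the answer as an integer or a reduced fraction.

4/3

1. [C1∋P]  r_C1² − 16/9 = 0  ⇒  r_C1 = 4/3 (r>0 drops 1)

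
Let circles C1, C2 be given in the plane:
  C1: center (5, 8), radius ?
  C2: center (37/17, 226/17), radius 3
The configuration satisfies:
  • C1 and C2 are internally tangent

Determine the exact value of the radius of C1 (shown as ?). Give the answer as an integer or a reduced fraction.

9

1. [int C1,C2]  r_C1² − 6r_C1 − 27 = 0  ⇒  r_C1 = 9 (r>0 drops 1)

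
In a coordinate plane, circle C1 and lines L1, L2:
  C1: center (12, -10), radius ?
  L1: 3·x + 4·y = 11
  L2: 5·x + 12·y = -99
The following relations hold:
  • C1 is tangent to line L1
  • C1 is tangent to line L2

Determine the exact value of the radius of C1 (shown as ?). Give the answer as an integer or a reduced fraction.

3

1. [C1‖L1]  r_C1² − 9 = 0  ⇒  r_C1 = 3 (r>0 drops 1)
2. [C1‖L2]  r_C1² − 9 = 0  ⇒  r_C1 = 3 (r>0 drops 1)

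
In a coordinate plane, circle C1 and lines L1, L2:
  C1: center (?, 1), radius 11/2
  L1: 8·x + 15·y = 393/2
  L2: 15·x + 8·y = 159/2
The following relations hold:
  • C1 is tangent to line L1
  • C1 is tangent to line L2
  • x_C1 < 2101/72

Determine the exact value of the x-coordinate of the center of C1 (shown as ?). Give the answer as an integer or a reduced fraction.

11

1. [C1‖L1]  x_C1² − (363/8)x_C1 + 3025/8 = 0  ⇒  x_C1 = 11 or 275/8
2. [C1‖L2]  x_C1² − (143/15)x_C1 − 242/15 = 0  ⇒  x_C1 = -22/15 or 11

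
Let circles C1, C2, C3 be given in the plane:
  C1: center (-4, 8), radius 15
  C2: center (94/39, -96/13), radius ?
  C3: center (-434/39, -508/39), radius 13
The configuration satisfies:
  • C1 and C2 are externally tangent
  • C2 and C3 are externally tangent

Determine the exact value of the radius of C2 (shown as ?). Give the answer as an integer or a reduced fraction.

1. [ext C1·C2]  r_C2² + 30r_C2 − 475/9 = 0  ⇒  r_C2 = 5/3 (r>0 drops 1)
2. [ext C2·C3]  r_C2² + 26r_C2 − 415/9 = 0  ⇒  r_C2 = 5/3 (r>0 drops 1)

5/3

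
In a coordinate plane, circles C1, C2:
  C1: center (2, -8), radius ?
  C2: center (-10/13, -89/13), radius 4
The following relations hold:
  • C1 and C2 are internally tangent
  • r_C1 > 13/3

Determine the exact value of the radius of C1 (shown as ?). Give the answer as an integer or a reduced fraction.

7

1. [int C1,C2]  r_C1² − 8r_C1 + 7 = 0  ⇒  r_C1 = 1 or 7
2. given r_C1 > 13/3: keep 7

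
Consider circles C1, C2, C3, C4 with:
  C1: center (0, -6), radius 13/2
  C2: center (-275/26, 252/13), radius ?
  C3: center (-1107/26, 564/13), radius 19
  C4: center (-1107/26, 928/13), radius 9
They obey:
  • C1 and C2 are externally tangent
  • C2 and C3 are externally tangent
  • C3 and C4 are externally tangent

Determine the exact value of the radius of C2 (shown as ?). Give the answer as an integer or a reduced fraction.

1. [ext C1·C2]  r_C2² + 13r_C2 − 714 = 0  ⇒  r_C2 = 21 (r>0 drops 1)
2. [ext C2·C3]  r_C2² + 38r_C2 − 1239 = 0  ⇒  r_C2 = 21 (r>0 drops 1)

21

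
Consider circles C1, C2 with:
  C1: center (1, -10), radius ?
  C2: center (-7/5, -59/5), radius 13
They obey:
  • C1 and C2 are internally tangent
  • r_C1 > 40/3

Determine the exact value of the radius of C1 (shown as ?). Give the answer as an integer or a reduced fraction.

16

1. [int C1,C2]  r_C1² − 26r_C1 + 160 = 0  ⇒  r_C1 = 10 or 16
2. given r_C1 > 40/3: keep 16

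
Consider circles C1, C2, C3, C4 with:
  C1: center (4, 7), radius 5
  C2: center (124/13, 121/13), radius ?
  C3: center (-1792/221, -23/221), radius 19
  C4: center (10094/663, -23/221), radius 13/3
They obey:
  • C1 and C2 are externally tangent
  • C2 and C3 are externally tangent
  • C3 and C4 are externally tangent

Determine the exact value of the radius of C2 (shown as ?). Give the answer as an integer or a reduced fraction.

1

1. [ext C1·C2]  r_C2² + 10r_C2 − 11 = 0  ⇒  r_C2 = 1 (r>0 drops 1)
2. [ext C2·C3]  r_C2² + 38r_C2 − 39 = 0  ⇒  r_C2 = 1 (r>0 drops 1)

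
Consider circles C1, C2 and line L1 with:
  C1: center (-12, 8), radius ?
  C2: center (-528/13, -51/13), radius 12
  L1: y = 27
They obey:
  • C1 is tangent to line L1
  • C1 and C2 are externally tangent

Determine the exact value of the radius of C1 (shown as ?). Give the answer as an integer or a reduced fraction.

1. [C1‖L1]  r_C1² − 361 = 0  ⇒  r_C1 = 19 (r>0 drops 1)
2. [ext C1·C2]  r_C1² + 24r_C1 − 817 = 0  ⇒  r_C1 = 19 (r>0 drops 1)

19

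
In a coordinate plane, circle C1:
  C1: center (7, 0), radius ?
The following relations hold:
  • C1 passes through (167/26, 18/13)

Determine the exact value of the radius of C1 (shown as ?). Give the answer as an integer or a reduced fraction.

3/2

1. [C1∋P]  r_C1² − 9/4 = 0  ⇒  r_C1 = 3/2 (r>0 drops 1)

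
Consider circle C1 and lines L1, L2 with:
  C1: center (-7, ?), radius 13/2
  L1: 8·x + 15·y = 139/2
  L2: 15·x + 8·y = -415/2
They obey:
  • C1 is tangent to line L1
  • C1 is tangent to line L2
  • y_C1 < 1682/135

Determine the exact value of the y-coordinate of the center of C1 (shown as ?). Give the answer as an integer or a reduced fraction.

1. [C1‖L1]  y_C1² − (251/15)y_C1 + 236/15 = 0  ⇒  y_C1 = 1 or 236/15
2. [C1‖L2]  y_C1² + (205/8)y_C1 − 213/8 = 0  ⇒  y_C1 = -213/8 or 1

1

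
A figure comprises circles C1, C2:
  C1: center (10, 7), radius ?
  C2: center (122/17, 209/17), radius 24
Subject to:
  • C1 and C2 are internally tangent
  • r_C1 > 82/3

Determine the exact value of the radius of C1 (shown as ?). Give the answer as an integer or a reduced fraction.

30

1. [int C1,C2]  r_C1² − 48r_C1 + 540 = 0  ⇒  r_C1 = 18 or 30
2. given r_C1 > 82/3: keep 30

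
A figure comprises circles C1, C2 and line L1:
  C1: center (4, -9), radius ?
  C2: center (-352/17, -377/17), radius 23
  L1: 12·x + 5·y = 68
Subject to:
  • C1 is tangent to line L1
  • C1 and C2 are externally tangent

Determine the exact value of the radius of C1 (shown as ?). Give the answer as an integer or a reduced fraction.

1. [C1‖L1]  r_C1² − 25 = 0  ⇒  r_C1 = 5 (r>0 drops 1)
2. [ext C1·C2]  r_C1² + 46r_C1 − 255 = 0  ⇒  r_C1 = 5 (r>0 drops 1)

5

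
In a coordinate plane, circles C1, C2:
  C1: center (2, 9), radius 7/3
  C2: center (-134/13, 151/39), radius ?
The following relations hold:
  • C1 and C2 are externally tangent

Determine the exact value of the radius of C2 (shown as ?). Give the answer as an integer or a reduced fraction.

11

1. [ext C1·C2]  r_C2² + (14/3)r_C2 − 517/3 = 0  ⇒  r_C2 = 11 (r>0 drops 1)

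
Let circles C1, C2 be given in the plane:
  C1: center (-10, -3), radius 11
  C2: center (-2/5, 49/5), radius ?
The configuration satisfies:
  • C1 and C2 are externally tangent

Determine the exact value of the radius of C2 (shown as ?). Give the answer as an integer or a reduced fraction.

1. [ext C1·C2]  r_C2² + 22r_C2 − 135 = 0  ⇒  r_C2 = 5 (r>0 drops 1)

5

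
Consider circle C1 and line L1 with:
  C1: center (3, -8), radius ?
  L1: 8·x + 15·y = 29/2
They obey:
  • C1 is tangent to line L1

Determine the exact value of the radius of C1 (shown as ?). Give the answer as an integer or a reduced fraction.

1. [C1‖L1]  r_C1² − 169/4 = 0  ⇒  r_C1 = 13/2 (r>0 drops 1)

13/2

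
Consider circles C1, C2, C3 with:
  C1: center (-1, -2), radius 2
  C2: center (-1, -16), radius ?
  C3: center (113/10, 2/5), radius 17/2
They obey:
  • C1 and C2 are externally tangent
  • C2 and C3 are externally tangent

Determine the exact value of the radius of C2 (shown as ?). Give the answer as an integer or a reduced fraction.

12

1. [ext C1·C2]  r_C2² + 4r_C2 − 192 = 0  ⇒  r_C2 = 12 (r>0 drops 1)
2. [ext C2·C3]  r_C2² + 17r_C2 − 348 = 0  ⇒  r_C2 = 12 (r>0 drops 1)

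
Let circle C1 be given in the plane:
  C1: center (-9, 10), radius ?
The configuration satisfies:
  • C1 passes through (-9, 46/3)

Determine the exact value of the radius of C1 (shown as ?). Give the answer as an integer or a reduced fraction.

1. [C1∋P]  r_C1² − 256/9 = 0  ⇒  r_C1 = 16/3 (r>0 drops 1)

16/3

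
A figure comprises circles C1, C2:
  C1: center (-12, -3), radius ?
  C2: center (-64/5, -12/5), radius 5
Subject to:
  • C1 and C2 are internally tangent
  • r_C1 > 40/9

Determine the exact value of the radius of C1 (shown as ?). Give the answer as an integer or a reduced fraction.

1. [int C1,C2]  r_C1² − 10r_C1 + 24 = 0  ⇒  r_C1 = 4 or 6
2. given r_C1 > 40/9: keep 6

6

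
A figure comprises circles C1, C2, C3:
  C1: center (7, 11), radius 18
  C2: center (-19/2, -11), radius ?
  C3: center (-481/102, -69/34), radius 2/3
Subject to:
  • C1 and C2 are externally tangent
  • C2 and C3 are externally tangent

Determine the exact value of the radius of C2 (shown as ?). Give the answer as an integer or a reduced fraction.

1. [ext C1·C2]  r_C2² + 36r_C2 − 1729/4 = 0  ⇒  r_C2 = 19/2 (r>0 drops 1)
2. [ext C2·C3]  r_C2² + (4/3)r_C2 − 1235/12 = 0  ⇒  r_C2 = 19/2 (r>0 drops 1)

19/2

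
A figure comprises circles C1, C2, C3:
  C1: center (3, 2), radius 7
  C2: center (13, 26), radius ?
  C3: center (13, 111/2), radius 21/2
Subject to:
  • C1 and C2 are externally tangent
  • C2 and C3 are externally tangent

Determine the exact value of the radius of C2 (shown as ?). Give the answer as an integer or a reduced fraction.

1. [ext C1·C2]  r_C2² + 14r_C2 − 627 = 0  ⇒  r_C2 = 19 (r>0 drops 1)
2. [ext C2·C3]  r_C2² + 21r_C2 − 760 = 0  ⇒  r_C2 = 19 (r>0 drops 1)

19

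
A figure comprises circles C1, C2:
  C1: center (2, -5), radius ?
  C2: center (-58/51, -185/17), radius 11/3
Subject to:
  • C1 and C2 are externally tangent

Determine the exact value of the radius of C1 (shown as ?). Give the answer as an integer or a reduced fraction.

1. [ext C1·C2]  r_C1² + (22/3)r_C1 − 31 = 0  ⇒  r_C1 = 3 (r>0 drops 1)

3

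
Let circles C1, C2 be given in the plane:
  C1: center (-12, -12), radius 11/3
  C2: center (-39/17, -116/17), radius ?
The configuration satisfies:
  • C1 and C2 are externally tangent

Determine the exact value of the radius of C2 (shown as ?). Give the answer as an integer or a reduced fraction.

1. [ext C1·C2]  r_C2² + (22/3)r_C2 − 968/9 = 0  ⇒  r_C2 = 22/3 (r>0 drops 1)

22/3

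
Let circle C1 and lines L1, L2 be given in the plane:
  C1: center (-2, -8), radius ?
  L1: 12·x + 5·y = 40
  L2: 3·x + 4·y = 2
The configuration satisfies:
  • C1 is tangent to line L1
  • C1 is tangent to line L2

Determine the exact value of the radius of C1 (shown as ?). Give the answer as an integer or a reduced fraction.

8

1. [C1‖L1]  r_C1² − 64 = 0  ⇒  r_C1 = 8 (r>0 drops 1)
2. [C1‖L2]  r_C1² − 64 = 0  ⇒  r_C1 = 8 (r>0 drops 1)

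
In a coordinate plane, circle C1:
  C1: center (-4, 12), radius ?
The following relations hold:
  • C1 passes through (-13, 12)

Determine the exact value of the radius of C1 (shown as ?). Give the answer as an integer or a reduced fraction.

1. [C1∋P]  r_C1² − 81 = 0  ⇒  r_C1 = 9 (r>0 drops 1)

9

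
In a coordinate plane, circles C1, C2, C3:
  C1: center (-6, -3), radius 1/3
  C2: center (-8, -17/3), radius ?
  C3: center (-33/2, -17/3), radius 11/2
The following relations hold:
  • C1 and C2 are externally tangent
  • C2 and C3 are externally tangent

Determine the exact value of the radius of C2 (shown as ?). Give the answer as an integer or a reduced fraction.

1. [ext C1·C2]  r_C2² + (2/3)r_C2 − 11 = 0  ⇒  r_C2 = 3 (r>0 drops 1)
2. [ext C2·C3]  r_C2² + 11r_C2 − 42 = 0  ⇒  r_C2 = 3 (r>0 drops 1)

3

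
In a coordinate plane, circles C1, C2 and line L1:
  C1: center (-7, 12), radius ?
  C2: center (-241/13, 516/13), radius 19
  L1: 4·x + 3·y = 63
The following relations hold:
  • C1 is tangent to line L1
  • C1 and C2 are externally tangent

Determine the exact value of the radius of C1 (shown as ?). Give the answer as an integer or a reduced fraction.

1. [C1‖L1]  r_C1² − 121 = 0  ⇒  r_C1 = 11 (r>0 drops 1)
2. [ext C1·C2]  r_C1² + 38r_C1 − 539 = 0  ⇒  r_C1 = 11 (r>0 drops 1)

11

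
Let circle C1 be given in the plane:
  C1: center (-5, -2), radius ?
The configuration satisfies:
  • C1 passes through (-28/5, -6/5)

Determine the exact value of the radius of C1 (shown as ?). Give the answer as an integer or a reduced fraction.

1. [C1∋P]  r_C1² − 1 = 0  ⇒  r_C1 = 1 (r>0 drops 1)

1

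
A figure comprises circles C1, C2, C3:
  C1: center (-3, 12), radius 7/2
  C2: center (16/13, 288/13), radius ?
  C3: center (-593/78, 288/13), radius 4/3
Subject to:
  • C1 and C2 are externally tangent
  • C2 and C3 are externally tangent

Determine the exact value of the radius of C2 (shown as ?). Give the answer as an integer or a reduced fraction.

15/2

1. [ext C1·C2]  r_C2² + 7r_C2 − 435/4 = 0  ⇒  r_C2 = 15/2 (r>0 drops 1)
2. [ext C2·C3]  r_C2² + (8/3)r_C2 − 305/4 = 0  ⇒  r_C2 = 15/2 (r>0 drops 1)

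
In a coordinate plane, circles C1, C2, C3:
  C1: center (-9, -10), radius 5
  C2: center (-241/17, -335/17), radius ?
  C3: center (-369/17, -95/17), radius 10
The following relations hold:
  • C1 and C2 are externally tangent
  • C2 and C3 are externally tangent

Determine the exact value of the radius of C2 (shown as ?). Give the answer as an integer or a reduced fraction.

1. [ext C1·C2]  r_C2² + 10r_C2 − 96 = 0  ⇒  r_C2 = 6 (r>0 drops 1)
2. [ext C2·C3]  r_C2² + 20r_C2 − 156 = 0  ⇒  r_C2 = 6 (r>0 drops 1)

6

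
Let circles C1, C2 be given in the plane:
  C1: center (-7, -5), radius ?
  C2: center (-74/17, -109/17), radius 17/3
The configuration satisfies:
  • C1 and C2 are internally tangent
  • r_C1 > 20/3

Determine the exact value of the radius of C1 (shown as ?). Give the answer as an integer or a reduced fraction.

26/3

1. [int C1,C2]  r_C1² − (34/3)r_C1 + 208/9 = 0  ⇒  r_C1 = 8/3 or 26/3
2. given r_C1 > 20/3: keep 26/3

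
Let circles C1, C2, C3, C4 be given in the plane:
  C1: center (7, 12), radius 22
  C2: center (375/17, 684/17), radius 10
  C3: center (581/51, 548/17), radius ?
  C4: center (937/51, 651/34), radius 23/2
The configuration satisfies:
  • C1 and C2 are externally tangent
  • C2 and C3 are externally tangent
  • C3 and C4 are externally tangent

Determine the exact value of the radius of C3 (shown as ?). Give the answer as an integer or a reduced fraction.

1. [ext C2·C3]  r_C3² + 20r_C3 − 700/9 = 0  ⇒  r_C3 = 10/3 (r>0 drops 1)
2. [ext C3·C4]  r_C3² + 23r_C3 − 790/9 = 0  ⇒  r_C3 = 10/3 (r>0 drops 1)

10/3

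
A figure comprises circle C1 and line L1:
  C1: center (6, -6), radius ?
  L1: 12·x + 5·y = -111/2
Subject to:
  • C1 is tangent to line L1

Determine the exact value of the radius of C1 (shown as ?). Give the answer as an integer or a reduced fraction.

1. [C1‖L1]  r_C1² − 225/4 = 0  ⇒  r_C1 = 15/2 (r>0 drops 1)

15/2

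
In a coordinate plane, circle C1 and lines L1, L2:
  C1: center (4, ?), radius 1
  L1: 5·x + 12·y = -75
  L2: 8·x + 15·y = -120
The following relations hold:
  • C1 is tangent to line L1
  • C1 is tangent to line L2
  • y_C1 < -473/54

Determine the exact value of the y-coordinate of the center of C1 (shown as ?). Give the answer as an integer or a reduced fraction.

1. [C1‖L1]  y_C1² + (95/6)y_C1 + 123/2 = 0  ⇒  y_C1 = -9 or -41/6
2. [C1‖L2]  y_C1² + (304/15)y_C1 + 507/5 = 0  ⇒  y_C1 = -169/15 or -9

-9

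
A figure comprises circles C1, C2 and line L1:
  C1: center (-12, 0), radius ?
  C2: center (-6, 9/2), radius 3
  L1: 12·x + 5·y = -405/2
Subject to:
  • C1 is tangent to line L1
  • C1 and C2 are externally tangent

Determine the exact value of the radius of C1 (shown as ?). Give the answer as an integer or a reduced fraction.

9/2

1. [C1‖L1]  r_C1² − 81/4 = 0  ⇒  r_C1 = 9/2 (r>0 drops 1)
2. [ext C1·C2]  r_C1² + 6r_C1 − 189/4 = 0  ⇒  r_C1 = 9/2 (r>0 drops 1)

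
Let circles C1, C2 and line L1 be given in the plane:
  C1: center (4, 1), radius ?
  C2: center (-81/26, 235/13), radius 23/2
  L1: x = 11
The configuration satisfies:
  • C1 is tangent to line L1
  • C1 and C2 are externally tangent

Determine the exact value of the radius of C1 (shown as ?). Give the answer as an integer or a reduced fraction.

1. [C1‖L1]  r_C1² − 49 = 0  ⇒  r_C1 = 7 (r>0 drops 1)
2. [ext C1·C2]  r_C1² + 23r_C1 − 210 = 0  ⇒  r_C1 = 7 (r>0 drops 1)

7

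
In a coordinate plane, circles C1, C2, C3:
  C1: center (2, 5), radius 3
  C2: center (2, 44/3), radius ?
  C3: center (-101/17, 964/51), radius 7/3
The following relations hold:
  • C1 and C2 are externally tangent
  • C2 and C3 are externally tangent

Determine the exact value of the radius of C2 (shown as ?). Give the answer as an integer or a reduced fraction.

1. [ext C1·C2]  r_C2² + 6r_C2 − 760/9 = 0  ⇒  r_C2 = 20/3 (r>0 drops 1)
2. [ext C2·C3]  r_C2² + (14/3)r_C2 − 680/9 = 0  ⇒  r_C2 = 20/3 (r>0 drops 1)

20/3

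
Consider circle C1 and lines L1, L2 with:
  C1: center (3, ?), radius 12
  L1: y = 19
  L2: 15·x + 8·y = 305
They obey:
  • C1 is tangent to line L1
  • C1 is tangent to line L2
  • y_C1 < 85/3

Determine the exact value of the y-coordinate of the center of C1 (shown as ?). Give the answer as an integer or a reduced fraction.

1. [C1‖L1]  y_C1² − 38y_C1 + 217 = 0  ⇒  y_C1 = 7 or 31
2. [C1‖L2]  y_C1² − 65y_C1 + 406 = 0  ⇒  y_C1 = 7 or 58

7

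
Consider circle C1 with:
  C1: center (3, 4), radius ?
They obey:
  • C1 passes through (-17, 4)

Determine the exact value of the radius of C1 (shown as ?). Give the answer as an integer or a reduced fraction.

20

1. [C1∋P]  r_C1² − 400 = 0  ⇒  r_C1 = 20 (r>0 drops 1)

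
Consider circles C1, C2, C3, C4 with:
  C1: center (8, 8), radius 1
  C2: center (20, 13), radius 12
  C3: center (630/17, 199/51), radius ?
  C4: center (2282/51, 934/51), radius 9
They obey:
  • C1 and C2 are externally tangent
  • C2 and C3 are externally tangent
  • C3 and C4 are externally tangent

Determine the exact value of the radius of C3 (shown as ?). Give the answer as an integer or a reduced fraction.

22/3

1. [ext C2·C3]  r_C3² + 24r_C3 − 2068/9 = 0  ⇒  r_C3 = 22/3 (r>0 drops 1)
2. [ext C3·C4]  r_C3² + 18r_C3 − 1672/9 = 0  ⇒  r_C3 = 22/3 (r>0 drops 1)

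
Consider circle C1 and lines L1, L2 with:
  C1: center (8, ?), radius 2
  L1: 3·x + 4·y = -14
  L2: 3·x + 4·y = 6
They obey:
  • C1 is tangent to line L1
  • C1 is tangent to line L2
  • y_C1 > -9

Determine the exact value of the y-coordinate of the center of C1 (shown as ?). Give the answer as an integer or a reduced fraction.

-7

1. [C1‖L1]  y_C1² + 19y_C1 + 84 = 0  ⇒  y_C1 = -12 or -7
2. [C1‖L2]  y_C1² + 9y_C1 + 14 = 0  ⇒  y_C1 = -7 or -2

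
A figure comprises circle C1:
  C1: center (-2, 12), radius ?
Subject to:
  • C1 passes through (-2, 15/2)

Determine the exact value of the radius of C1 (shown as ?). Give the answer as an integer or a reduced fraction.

9/2

1. [C1∋P]  r_C1² − 81/4 = 0  ⇒  r_C1 = 9/2 (r>0 drops 1)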